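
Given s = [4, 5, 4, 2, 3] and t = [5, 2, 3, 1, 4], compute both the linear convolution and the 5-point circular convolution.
Linear: y_lin[0] = 4×5 = 20; y_lin[1] = 4×2 + 5×5 = 33; y_lin[2] = 4×3 + 5×2 + 4×5 = 42; y_lin[3] = 4×1 + 5×3 + 4×2 + 2×5 = 37; y_lin[4] = 4×4 + 5×1 + 4×3 + 2×2 + 3×5 = 52; y_lin[5] = 5×4 + 4×1 + 2×3 + 3×2 = 36; y_lin[6] = 4×4 + 2×1 + 3×3 = 27; y_lin[7] = 2×4 + 3×1 = 11; y_lin[8] = 3×4 = 12 → [20, 33, 42, 37, 52, 36, 27, 11, 12]. Circular (length 5): y[0] = 4×5 + 5×4 + 4×1 + 2×3 + 3×2 = 56; y[1] = 4×2 + 5×5 + 4×4 + 2×1 + 3×3 = 60; y[2] = 4×3 + 5×2 + 4×5 + 2×4 + 3×1 = 53; y[3] = 4×1 + 5×3 + 4×2 + 2×5 + 3×4 = 49; y[4] = 4×4 + 5×1 + 4×3 + 2×2 + 3×5 = 52 → [56, 60, 53, 49, 52]

Linear: [20, 33, 42, 37, 52, 36, 27, 11, 12], Circular: [56, 60, 53, 49, 52]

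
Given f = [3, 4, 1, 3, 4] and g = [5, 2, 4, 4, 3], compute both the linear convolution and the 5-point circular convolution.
Linear: y_lin[0] = 3×5 = 15; y_lin[1] = 3×2 + 4×5 = 26; y_lin[2] = 3×4 + 4×2 + 1×5 = 25; y_lin[3] = 3×4 + 4×4 + 1×2 + 3×5 = 45; y_lin[4] = 3×3 + 4×4 + 1×4 + 3×2 + 4×5 = 55; y_lin[5] = 4×3 + 1×4 + 3×4 + 4×2 = 36; y_lin[6] = 1×3 + 3×4 + 4×4 = 31; y_lin[7] = 3×3 + 4×4 = 25; y_lin[8] = 4×3 = 12 → [15, 26, 25, 45, 55, 36, 31, 25, 12]. Circular (length 5): y[0] = 3×5 + 4×3 + 1×4 + 3×4 + 4×2 = 51; y[1] = 3×2 + 4×5 + 1×3 + 3×4 + 4×4 = 57; y[2] = 3×4 + 4×2 + 1×5 + 3×3 + 4×4 = 50; y[3] = 3×4 + 4×4 + 1×2 + 3×5 + 4×3 = 57; y[4] = 3×3 + 4×4 + 1×4 + 3×2 + 4×5 = 55 → [51, 57, 50, 57, 55]

Linear: [15, 26, 25, 45, 55, 36, 31, 25, 12], Circular: [51, 57, 50, 57, 55]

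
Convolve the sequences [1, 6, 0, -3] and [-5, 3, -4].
y[0] = 1×-5 = -5; y[1] = 1×3 + 6×-5 = -27; y[2] = 1×-4 + 6×3 + 0×-5 = 14; y[3] = 6×-4 + 0×3 + -3×-5 = -9; y[4] = 0×-4 + -3×3 = -9; y[5] = -3×-4 = 12

[-5, -27, 14, -9, -9, 12]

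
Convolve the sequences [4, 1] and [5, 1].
y[0] = 4×5 = 20; y[1] = 4×1 + 1×5 = 9; y[2] = 1×1 = 1

[20, 9, 1]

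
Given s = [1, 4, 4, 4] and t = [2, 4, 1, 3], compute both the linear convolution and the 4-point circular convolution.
Linear: y_lin[0] = 1×2 = 2; y_lin[1] = 1×4 + 4×2 = 12; y_lin[2] = 1×1 + 4×4 + 4×2 = 25; y_lin[3] = 1×3 + 4×1 + 4×4 + 4×2 = 31; y_lin[4] = 4×3 + 4×1 + 4×4 = 32; y_lin[5] = 4×3 + 4×1 = 16; y_lin[6] = 4×3 = 12 → [2, 12, 25, 31, 32, 16, 12]. Circular (length 4): y[0] = 1×2 + 4×3 + 4×1 + 4×4 = 34; y[1] = 1×4 + 4×2 + 4×3 + 4×1 = 28; y[2] = 1×1 + 4×4 + 4×2 + 4×3 = 37; y[3] = 1×3 + 4×1 + 4×4 + 4×2 = 31 → [34, 28, 37, 31]

Linear: [2, 12, 25, 31, 32, 16, 12], Circular: [34, 28, 37, 31]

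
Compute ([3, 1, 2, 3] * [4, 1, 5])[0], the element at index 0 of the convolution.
Use y[k] = Σ_i a[i]·b[k-i] at k=0. y[0] = 3×4 = 12

12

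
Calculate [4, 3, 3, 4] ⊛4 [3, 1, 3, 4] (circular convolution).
Use y[k] = Σ_j a[j]·b[(k-j) mod 4]. y[0] = 4×3 + 3×4 + 3×3 + 4×1 = 37; y[1] = 4×1 + 3×3 + 3×4 + 4×3 = 37; y[2] = 4×3 + 3×1 + 3×3 + 4×4 = 40; y[3] = 4×4 + 3×3 + 3×1 + 4×3 = 40. Result: [37, 37, 40, 40]

[37, 37, 40, 40]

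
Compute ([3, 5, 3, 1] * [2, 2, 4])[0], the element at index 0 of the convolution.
Use y[k] = Σ_i a[i]·b[k-i] at k=0. y[0] = 3×2 = 6

6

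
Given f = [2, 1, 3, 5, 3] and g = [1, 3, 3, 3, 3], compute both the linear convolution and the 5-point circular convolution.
Linear: y_lin[0] = 2×1 = 2; y_lin[1] = 2×3 + 1×1 = 7; y_lin[2] = 2×3 + 1×3 + 3×1 = 12; y_lin[3] = 2×3 + 1×3 + 3×3 + 5×1 = 23; y_lin[4] = 2×3 + 1×3 + 3×3 + 5×3 + 3×1 = 36; y_lin[5] = 1×3 + 3×3 + 5×3 + 3×3 = 36; y_lin[6] = 3×3 + 5×3 + 3×3 = 33; y_lin[7] = 5×3 + 3×3 = 24; y_lin[8] = 3×3 = 9 → [2, 7, 12, 23, 36, 36, 33, 24, 9]. Circular (length 5): y[0] = 2×1 + 1×3 + 3×3 + 5×3 + 3×3 = 38; y[1] = 2×3 + 1×1 + 3×3 + 5×3 + 3×3 = 40; y[2] = 2×3 + 1×3 + 3×1 + 5×3 + 3×3 = 36; y[3] = 2×3 + 1×3 + 3×3 + 5×1 + 3×3 = 32; y[4] = 2×3 + 1×3 + 3×3 + 5×3 + 3×1 = 36 → [38, 40, 36, 32, 36]

Linear: [2, 7, 12, 23, 36, 36, 33, 24, 9], Circular: [38, 40, 36, 32, 36]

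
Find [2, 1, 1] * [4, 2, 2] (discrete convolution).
y[0] = 2×4 = 8; y[1] = 2×2 + 1×4 = 8; y[2] = 2×2 + 1×2 + 1×4 = 10; y[3] = 1×2 + 1×2 = 4; y[4] = 1×2 = 2

[8, 8, 10, 4, 2]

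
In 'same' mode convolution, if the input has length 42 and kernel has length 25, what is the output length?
'Same' mode returns an output with the same length as the input: 42

42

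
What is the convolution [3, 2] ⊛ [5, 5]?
y[0] = 3×5 = 15; y[1] = 3×5 + 2×5 = 25; y[2] = 2×5 = 10

[15, 25, 10]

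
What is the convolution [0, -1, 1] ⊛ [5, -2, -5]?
y[0] = 0×5 = 0; y[1] = 0×-2 + -1×5 = -5; y[2] = 0×-5 + -1×-2 + 1×5 = 7; y[3] = -1×-5 + 1×-2 = 3; y[4] = 1×-5 = -5

[0, -5, 7, 3, -5]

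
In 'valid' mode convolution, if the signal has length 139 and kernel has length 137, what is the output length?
'Valid' mode counts only positions where the kernel fully overlaps the signal: m - n + 1 = 139 - 137 + 1 = 3

3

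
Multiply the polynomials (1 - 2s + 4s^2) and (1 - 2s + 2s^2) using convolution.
Ascending coefficients: a = [1, -2, 4], b = [1, -2, 2]. c[0] = 1×1 = 1; c[1] = 1×-2 + -2×1 = -4; c[2] = 1×2 + -2×-2 + 4×1 = 10; c[3] = -2×2 + 4×-2 = -12; c[4] = 4×2 = 8. Result coefficients: [1, -4, 10, -12, 8] → 1 - 4s + 10s^2 - 12s^3 + 8s^4

1 - 4s + 10s^2 - 12s^3 + 8s^4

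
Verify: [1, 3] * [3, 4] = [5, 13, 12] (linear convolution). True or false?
Recompute linear convolution of [1, 3] and [3, 4]: y[0] = 1×3 = 3; y[1] = 1×4 + 3×3 = 13; y[2] = 3×4 = 12 → [3, 13, 12]. Compare to given [5, 13, 12]: they differ at index 0: given 5, correct 3, so answer: No

No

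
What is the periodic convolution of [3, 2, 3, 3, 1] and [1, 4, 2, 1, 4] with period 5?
Use y[k] = Σ_j a[j]·b[(k-j) mod 5]. y[0] = 3×1 + 2×4 + 3×1 + 3×2 + 1×4 = 24; y[1] = 3×4 + 2×1 + 3×4 + 3×1 + 1×2 = 31; y[2] = 3×2 + 2×4 + 3×1 + 3×4 + 1×1 = 30; y[3] = 3×1 + 2×2 + 3×4 + 3×1 + 1×4 = 26; y[4] = 3×4 + 2×1 + 3×2 + 3×4 + 1×1 = 33. Result: [24, 31, 30, 26, 33]

[24, 31, 30, 26, 33]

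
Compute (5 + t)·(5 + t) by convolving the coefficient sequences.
Ascending coefficients: a = [5, 1], b = [5, 1]. c[0] = 5×5 = 25; c[1] = 5×1 + 1×5 = 10; c[2] = 1×1 = 1. Result coefficients: [25, 10, 1] → 25 + 10t + t^2

25 + 10t + t^2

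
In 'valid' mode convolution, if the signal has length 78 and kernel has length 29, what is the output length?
'Valid' mode counts only positions where the kernel fully overlaps the signal: m - n + 1 = 78 - 29 + 1 = 50

50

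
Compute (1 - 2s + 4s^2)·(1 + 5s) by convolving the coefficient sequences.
Ascending coefficients: a = [1, -2, 4], b = [1, 5]. c[0] = 1×1 = 1; c[1] = 1×5 + -2×1 = 3; c[2] = -2×5 + 4×1 = -6; c[3] = 4×5 = 20. Result coefficients: [1, 3, -6, 20] → 1 + 3s - 6s^2 + 20s^3

1 + 3s - 6s^2 + 20s^3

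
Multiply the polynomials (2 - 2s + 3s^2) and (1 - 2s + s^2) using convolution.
Ascending coefficients: a = [2, -2, 3], b = [1, -2, 1]. c[0] = 2×1 = 2; c[1] = 2×-2 + -2×1 = -6; c[2] = 2×1 + -2×-2 + 3×1 = 9; c[3] = -2×1 + 3×-2 = -8; c[4] = 3×1 = 3. Result coefficients: [2, -6, 9, -8, 3] → 2 - 6s + 9s^2 - 8s^3 + 3s^4

2 - 6s + 9s^2 - 8s^3 + 3s^4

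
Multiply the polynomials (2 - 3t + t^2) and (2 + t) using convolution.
Ascending coefficients: a = [2, -3, 1], b = [2, 1]. c[0] = 2×2 = 4; c[1] = 2×1 + -3×2 = -4; c[2] = -3×1 + 1×2 = -1; c[3] = 1×1 = 1. Result coefficients: [4, -4, -1, 1] → 4 - 4t - t^2 + t^3

4 - 4t - t^2 + t^3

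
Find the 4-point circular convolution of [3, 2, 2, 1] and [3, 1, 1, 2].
Use y[k] = Σ_j s[j]·t[(k-j) mod 4]. y[0] = 3×3 + 2×2 + 2×1 + 1×1 = 16; y[1] = 3×1 + 2×3 + 2×2 + 1×1 = 14; y[2] = 3×1 + 2×1 + 2×3 + 1×2 = 13; y[3] = 3×2 + 2×1 + 2×1 + 1×3 = 13. Result: [16, 14, 13, 13]

[16, 14, 13, 13]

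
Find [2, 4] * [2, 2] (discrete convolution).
y[0] = 2×2 = 4; y[1] = 2×2 + 4×2 = 12; y[2] = 4×2 = 8

[4, 12, 8]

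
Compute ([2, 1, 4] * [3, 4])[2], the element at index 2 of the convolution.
Use y[k] = Σ_i a[i]·b[k-i] at k=2. y[2] = 1×4 + 4×3 = 16

16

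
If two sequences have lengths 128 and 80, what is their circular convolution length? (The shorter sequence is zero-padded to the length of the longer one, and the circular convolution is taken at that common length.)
Circular convolution (zero-padding the shorter input) has length max(m, n) = max(128, 80) = 128

128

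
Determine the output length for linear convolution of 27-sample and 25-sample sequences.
Linear/full convolution length: m + n - 1 = 27 + 25 - 1 = 51

51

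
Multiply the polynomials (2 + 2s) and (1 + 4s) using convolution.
Ascending coefficients: a = [2, 2], b = [1, 4]. c[0] = 2×1 = 2; c[1] = 2×4 + 2×1 = 10; c[2] = 2×4 = 8. Result coefficients: [2, 10, 8] → 2 + 10s + 8s^2

2 + 10s + 8s^2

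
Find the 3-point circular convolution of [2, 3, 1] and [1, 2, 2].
Use y[k] = Σ_j a[j]·b[(k-j) mod 3]. y[0] = 2×1 + 3×2 + 1×2 = 10; y[1] = 2×2 + 3×1 + 1×2 = 9; y[2] = 2×2 + 3×2 + 1×1 = 11. Result: [10, 9, 11]

[10, 9, 11]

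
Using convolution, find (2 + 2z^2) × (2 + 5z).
Ascending coefficients: a = [2, 0, 2], b = [2, 5]. c[0] = 2×2 = 4; c[1] = 2×5 + 0×2 = 10; c[2] = 0×5 + 2×2 = 4; c[3] = 2×5 = 10. Result coefficients: [4, 10, 4, 10] → 4 + 10z + 4z^2 + 10z^3

4 + 10z + 4z^2 + 10z^3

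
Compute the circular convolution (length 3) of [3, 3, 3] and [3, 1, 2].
Use y[k] = Σ_j s[j]·t[(k-j) mod 3]. y[0] = 3×3 + 3×2 + 3×1 = 18; y[1] = 3×1 + 3×3 + 3×2 = 18; y[2] = 3×2 + 3×1 + 3×3 = 18. Result: [18, 18, 18]

[18, 18, 18]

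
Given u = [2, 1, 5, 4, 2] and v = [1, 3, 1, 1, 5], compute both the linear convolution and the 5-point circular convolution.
Linear: y_lin[0] = 2×1 = 2; y_lin[1] = 2×3 + 1×1 = 7; y_lin[2] = 2×1 + 1×3 + 5×1 = 10; y_lin[3] = 2×1 + 1×1 + 5×3 + 4×1 = 22; y_lin[4] = 2×5 + 1×1 + 5×1 + 4×3 + 2×1 = 30; y_lin[5] = 1×5 + 5×1 + 4×1 + 2×3 = 20; y_lin[6] = 5×5 + 4×1 + 2×1 = 31; y_lin[7] = 4×5 + 2×1 = 22; y_lin[8] = 2×5 = 10 → [2, 7, 10, 22, 30, 20, 31, 22, 10]. Circular (length 5): y[0] = 2×1 + 1×5 + 5×1 + 4×1 + 2×3 = 22; y[1] = 2×3 + 1×1 + 5×5 + 4×1 + 2×1 = 38; y[2] = 2×1 + 1×3 + 5×1 + 4×5 + 2×1 = 32; y[3] = 2×1 + 1×1 + 5×3 + 4×1 + 2×5 = 32; y[4] = 2×5 + 1×1 + 5×1 + 4×3 + 2×1 = 30 → [22, 38, 32, 32, 30]

Linear: [2, 7, 10, 22, 30, 20, 31, 22, 10], Circular: [22, 38, 32, 32, 30]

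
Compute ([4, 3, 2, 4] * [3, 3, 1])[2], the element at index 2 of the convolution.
Use y[k] = Σ_i a[i]·b[k-i] at k=2. y[2] = 4×1 + 3×3 + 2×3 = 19

19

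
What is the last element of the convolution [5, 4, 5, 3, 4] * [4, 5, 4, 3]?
Use y[k] = Σ_i a[i]·b[k-i] at k=7. y[7] = 4×3 = 12

12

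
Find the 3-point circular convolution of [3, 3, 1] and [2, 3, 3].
Use y[k] = Σ_j a[j]·b[(k-j) mod 3]. y[0] = 3×2 + 3×3 + 1×3 = 18; y[1] = 3×3 + 3×2 + 1×3 = 18; y[2] = 3×3 + 3×3 + 1×2 = 20. Result: [18, 18, 20]

[18, 18, 20]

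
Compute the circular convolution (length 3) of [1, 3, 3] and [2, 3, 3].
Use y[k] = Σ_j f[j]·g[(k-j) mod 3]. y[0] = 1×2 + 3×3 + 3×3 = 20; y[1] = 1×3 + 3×2 + 3×3 = 18; y[2] = 1×3 + 3×3 + 3×2 = 18. Result: [20, 18, 18]

[20, 18, 18]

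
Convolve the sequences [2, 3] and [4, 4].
y[0] = 2×4 = 8; y[1] = 2×4 + 3×4 = 20; y[2] = 3×4 = 12

[8, 20, 12]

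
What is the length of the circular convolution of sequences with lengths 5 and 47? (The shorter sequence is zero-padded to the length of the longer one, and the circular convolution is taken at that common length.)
Circular convolution (zero-padding the shorter input) has length max(m, n) = max(5, 47) = 47

47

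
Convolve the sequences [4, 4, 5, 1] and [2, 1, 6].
y[0] = 4×2 = 8; y[1] = 4×1 + 4×2 = 12; y[2] = 4×6 + 4×1 + 5×2 = 38; y[3] = 4×6 + 5×1 + 1×2 = 31; y[4] = 5×6 + 1×1 = 31; y[5] = 1×6 = 6

[8, 12, 38, 31, 31, 6]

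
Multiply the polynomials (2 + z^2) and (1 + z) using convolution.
Ascending coefficients: a = [2, 0, 1], b = [1, 1]. c[0] = 2×1 = 2; c[1] = 2×1 + 0×1 = 2; c[2] = 0×1 + 1×1 = 1; c[3] = 1×1 = 1. Result coefficients: [2, 2, 1, 1] → 2 + 2z + z^2 + z^3

2 + 2z + z^2 + z^3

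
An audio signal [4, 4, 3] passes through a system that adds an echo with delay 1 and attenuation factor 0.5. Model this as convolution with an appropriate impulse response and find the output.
Direct-path + delayed-attenuated-path model → impulse response h = [1, 0.5] (1 at lag 0, 0.5 at lag 1). Output y[n] = x[n] + 0.5·x[n - 1] (with x[n] = 0 outside 0..2): y[0] = 4 + 0.5×0 = 4; y[1] = 4 + 0.5×4 = 6.0; y[2] = 3 + 0.5×4 = 5.0; y[3] = 0 + 0.5×3 = 1.5. So y = [4, 6.0, 5.0, 1.5]

[4, 6.0, 5.0, 1.5]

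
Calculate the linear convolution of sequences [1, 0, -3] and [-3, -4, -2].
y[0] = 1×-3 = -3; y[1] = 1×-4 + 0×-3 = -4; y[2] = 1×-2 + 0×-4 + -3×-3 = 7; y[3] = 0×-2 + -3×-4 = 12; y[4] = -3×-2 = 6

[-3, -4, 7, 12, 6]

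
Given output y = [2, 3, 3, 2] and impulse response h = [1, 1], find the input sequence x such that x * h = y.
Deconvolve y=[2, 3, 3, 2] by h=[1, 1]. Since h[0]=1, solve forward: x[0] = y[0] / 1 = 2; x[1] = (y[1] - 2×1) / 1 = 1; x[2] = (y[2] - 1×1) / 1 = 2. So x = [2, 1, 2]. Check by forward convolution: y[0] = 2×1 = 2; y[1] = 2×1 + 1×1 = 3; y[2] = 1×1 + 2×1 = 3; y[3] = 2×1 = 2

[2, 1, 2]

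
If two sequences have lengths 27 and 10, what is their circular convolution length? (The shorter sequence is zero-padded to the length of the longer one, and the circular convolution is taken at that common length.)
Circular convolution (zero-padding the shorter input) has length max(m, n) = max(27, 10) = 27

27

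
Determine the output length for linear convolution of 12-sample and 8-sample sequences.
Linear/full convolution length: m + n - 1 = 12 + 8 - 1 = 19

19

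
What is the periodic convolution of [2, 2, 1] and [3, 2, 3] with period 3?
Use y[k] = Σ_j f[j]·g[(k-j) mod 3]. y[0] = 2×3 + 2×3 + 1×2 = 14; y[1] = 2×2 + 2×3 + 1×3 = 13; y[2] = 2×3 + 2×2 + 1×3 = 13. Result: [14, 13, 13]

[14, 13, 13]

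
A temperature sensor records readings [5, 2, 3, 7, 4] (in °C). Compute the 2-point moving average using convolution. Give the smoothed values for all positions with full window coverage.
2-point moving average kernel = [1, 1]. Apply in 'valid' mode (full window coverage): avg[0] = (5 + 2) / 2 = 3.5; avg[1] = (2 + 3) / 2 = 2.5; avg[2] = (3 + 7) / 2 = 5.0; avg[3] = (7 + 4) / 2 = 5.5. Smoothed values: [3.5, 2.5, 5.0, 5.5]

[3.5, 2.5, 5.0, 5.5]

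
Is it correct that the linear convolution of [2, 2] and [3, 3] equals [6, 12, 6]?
Recompute linear convolution of [2, 2] and [3, 3]: y[0] = 2×3 = 6; y[1] = 2×3 + 2×3 = 12; y[2] = 2×3 = 6 → [6, 12, 6]. Given [6, 12, 6] matches, so answer: Yes

Yes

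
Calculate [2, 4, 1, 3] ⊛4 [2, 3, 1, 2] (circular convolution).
Use y[k] = Σ_j x[j]·h[(k-j) mod 4]. y[0] = 2×2 + 4×2 + 1×1 + 3×3 = 22; y[1] = 2×3 + 4×2 + 1×2 + 3×1 = 19; y[2] = 2×1 + 4×3 + 1×2 + 3×2 = 22; y[3] = 2×2 + 4×1 + 1×3 + 3×2 = 17. Result: [22, 19, 22, 17]

[22, 19, 22, 17]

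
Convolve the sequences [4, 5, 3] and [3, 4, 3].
y[0] = 4×3 = 12; y[1] = 4×4 + 5×3 = 31; y[2] = 4×3 + 5×4 + 3×3 = 41; y[3] = 5×3 + 3×4 = 27; y[4] = 3×3 = 9

[12, 31, 41, 27, 9]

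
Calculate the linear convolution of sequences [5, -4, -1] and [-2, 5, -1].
y[0] = 5×-2 = -10; y[1] = 5×5 + -4×-2 = 33; y[2] = 5×-1 + -4×5 + -1×-2 = -23; y[3] = -4×-1 + -1×5 = -1; y[4] = -1×-1 = 1

[-10, 33, -23, -1, 1]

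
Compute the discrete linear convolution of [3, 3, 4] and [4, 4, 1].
y[0] = 3×4 = 12; y[1] = 3×4 + 3×4 = 24; y[2] = 3×1 + 3×4 + 4×4 = 31; y[3] = 3×1 + 4×4 = 19; y[4] = 4×1 = 4

[12, 24, 31, 19, 4]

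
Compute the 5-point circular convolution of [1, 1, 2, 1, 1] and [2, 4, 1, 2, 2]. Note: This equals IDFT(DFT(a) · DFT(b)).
Either evaluate y[k] = Σ_j a[j]·b[(k-j) mod 5] directly, or use IDFT(DFT(a) · DFT(b)). y[0] = 1×2 + 1×2 + 2×2 + 1×1 + 1×4 = 13; y[1] = 1×4 + 1×2 + 2×2 + 1×2 + 1×1 = 13; y[2] = 1×1 + 1×4 + 2×2 + 1×2 + 1×2 = 13; y[3] = 1×2 + 1×1 + 2×4 + 1×2 + 1×2 = 15; y[4] = 1×2 + 1×2 + 2×1 + 1×4 + 1×2 = 12. Result: [13, 13, 13, 15, 12]

[13, 13, 13, 15, 12]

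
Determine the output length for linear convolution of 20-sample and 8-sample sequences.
Linear/full convolution length: m + n - 1 = 20 + 8 - 1 = 27

27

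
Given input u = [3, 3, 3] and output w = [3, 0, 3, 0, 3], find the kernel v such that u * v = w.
Output length 5 = len(u) + len(v) - 1 ⇒ len(v) = 3. Solve v forward using v[k] = (w[k] - Σ_{i≥1} u[i]·v[k-i]) / u[0]: v[0] = w[0] / u[0] = 3 / 3 = 1; v[1] = (w[1] - 3×1) / u[0] = (0 - 3×1) / 3 = -1; v[2] = (w[2] - 3×-1 - 3×1) / u[0] = (3 - 3×-1 - 3×1) / 3 = 1. So v = [1, -1, 1]. Forward-check [3, 3, 3] * [1, -1, 1]: w[0] = 3×1 = 3; w[1] = 3×-1 + 3×1 = 0; w[2] = 3×1 + 3×-1 + 3×1 = 3; w[3] = 3×1 + 3×-1 = 0; w[4] = 3×1 = 3 → [3, 0, 3, 0, 3] ✓

[1, -1, 1]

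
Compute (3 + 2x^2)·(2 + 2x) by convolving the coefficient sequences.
Ascending coefficients: a = [3, 0, 2], b = [2, 2]. c[0] = 3×2 = 6; c[1] = 3×2 + 0×2 = 6; c[2] = 0×2 + 2×2 = 4; c[3] = 2×2 = 4. Result coefficients: [6, 6, 4, 4] → 6 + 6x + 4x^2 + 4x^3

6 + 6x + 4x^2 + 4x^3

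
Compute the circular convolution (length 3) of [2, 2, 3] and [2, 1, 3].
Use y[k] = Σ_j a[j]·b[(k-j) mod 3]. y[0] = 2×2 + 2×3 + 3×1 = 13; y[1] = 2×1 + 2×2 + 3×3 = 15; y[2] = 2×3 + 2×1 + 3×2 = 14. Result: [13, 15, 14]

[13, 15, 14]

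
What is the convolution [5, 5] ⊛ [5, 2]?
y[0] = 5×5 = 25; y[1] = 5×2 + 5×5 = 35; y[2] = 5×2 = 10

[25, 35, 10]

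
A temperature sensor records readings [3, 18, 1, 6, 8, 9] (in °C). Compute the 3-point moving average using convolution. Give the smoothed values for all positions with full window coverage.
3-point moving average kernel = [1, 1, 1]. Apply in 'valid' mode (full window coverage): avg[0] = (3 + 18 + 1) / 3 = 7.33; avg[1] = (18 + 1 + 6) / 3 = 8.33; avg[2] = (1 + 6 + 8) / 3 = 5.0; avg[3] = (6 + 8 + 9) / 3 = 7.67. Smoothed values: [7.33, 8.33, 5.0, 7.67]

[7.33, 8.33, 5.0, 7.67]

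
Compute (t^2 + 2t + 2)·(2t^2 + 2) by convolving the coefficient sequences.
Ascending coefficients: a = [2, 2, 1], b = [2, 0, 2]. c[0] = 2×2 = 4; c[1] = 2×0 + 2×2 = 4; c[2] = 2×2 + 2×0 + 1×2 = 6; c[3] = 2×2 + 1×0 = 4; c[4] = 1×2 = 2. Result coefficients: [4, 4, 6, 4, 2] → 2t^4 + 4t^3 + 6t^2 + 4t + 4

2t^4 + 4t^3 + 6t^2 + 4t + 4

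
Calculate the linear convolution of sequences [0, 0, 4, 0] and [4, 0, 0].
y[0] = 0×4 = 0; y[1] = 0×0 + 0×4 = 0; y[2] = 0×0 + 0×0 + 4×4 = 16; y[3] = 0×0 + 4×0 + 0×4 = 0; y[4] = 4×0 + 0×0 = 0; y[5] = 0×0 = 0

[0, 0, 16, 0, 0, 0]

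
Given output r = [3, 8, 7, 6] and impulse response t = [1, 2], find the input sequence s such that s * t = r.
Deconvolve r=[3, 8, 7, 6] by t=[1, 2]. Since t[0]=1, solve forward: s[0] = r[0] / 1 = 3; s[1] = (r[1] - 3×2) / 1 = 2; s[2] = (r[2] - 2×2) / 1 = 3. So s = [3, 2, 3]. Check by forward convolution: r[0] = 3×1 = 3; r[1] = 3×2 + 2×1 = 8; r[2] = 2×2 + 3×1 = 7; r[3] = 3×2 = 6

[3, 2, 3]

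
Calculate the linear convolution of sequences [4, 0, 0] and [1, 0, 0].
y[0] = 4×1 = 4; y[1] = 4×0 + 0×1 = 0; y[2] = 4×0 + 0×0 + 0×1 = 0; y[3] = 0×0 + 0×0 = 0; y[4] = 0×0 = 0

[4, 0, 0, 0, 0]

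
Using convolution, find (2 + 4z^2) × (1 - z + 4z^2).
Ascending coefficients: a = [2, 0, 4], b = [1, -1, 4]. c[0] = 2×1 = 2; c[1] = 2×-1 + 0×1 = -2; c[2] = 2×4 + 0×-1 + 4×1 = 12; c[3] = 0×4 + 4×-1 = -4; c[4] = 4×4 = 16. Result coefficients: [2, -2, 12, -4, 16] → 2 - 2z + 12z^2 - 4z^3 + 16z^4

2 - 2z + 12z^2 - 4z^3 + 16z^4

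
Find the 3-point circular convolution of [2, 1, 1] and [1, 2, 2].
Use y[k] = Σ_j u[j]·v[(k-j) mod 3]. y[0] = 2×1 + 1×2 + 1×2 = 6; y[1] = 2×2 + 1×1 + 1×2 = 7; y[2] = 2×2 + 1×2 + 1×1 = 7. Result: [6, 7, 7]

[6, 7, 7]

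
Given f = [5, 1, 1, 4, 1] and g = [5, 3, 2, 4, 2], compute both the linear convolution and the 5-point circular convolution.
Linear: y_lin[0] = 5×5 = 25; y_lin[1] = 5×3 + 1×5 = 20; y_lin[2] = 5×2 + 1×3 + 1×5 = 18; y_lin[3] = 5×4 + 1×2 + 1×3 + 4×5 = 45; y_lin[4] = 5×2 + 1×4 + 1×2 + 4×3 + 1×5 = 33; y_lin[5] = 1×2 + 1×4 + 4×2 + 1×3 = 17; y_lin[6] = 1×2 + 4×4 + 1×2 = 20; y_lin[7] = 4×2 + 1×4 = 12; y_lin[8] = 1×2 = 2 → [25, 20, 18, 45, 33, 17, 20, 12, 2]. Circular (length 5): y[0] = 5×5 + 1×2 + 1×4 + 4×2 + 1×3 = 42; y[1] = 5×3 + 1×5 + 1×2 + 4×4 + 1×2 = 40; y[2] = 5×2 + 1×3 + 1×5 + 4×2 + 1×4 = 30; y[3] = 5×4 + 1×2 + 1×3 + 4×5 + 1×2 = 47; y[4] = 5×2 + 1×4 + 1×2 + 4×3 + 1×5 = 33 → [42, 40, 30, 47, 33]

Linear: [25, 20, 18, 45, 33, 17, 20, 12, 2], Circular: [42, 40, 30, 47, 33]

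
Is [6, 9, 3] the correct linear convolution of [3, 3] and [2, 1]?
Recompute linear convolution of [3, 3] and [2, 1]: y[0] = 3×2 = 6; y[1] = 3×1 + 3×2 = 9; y[2] = 3×1 = 3 → [6, 9, 3]. Given [6, 9, 3] matches, so answer: Yes

Yes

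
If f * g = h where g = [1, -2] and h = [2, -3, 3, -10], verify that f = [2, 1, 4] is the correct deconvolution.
Forward-compute [2, 1, 4] * [1, -2]: h[0] = 2×1 = 2; h[1] = 2×-2 + 1×1 = -3; h[2] = 1×-2 + 4×1 = 2; h[3] = 4×-2 = -8 → [2, -3, 2, -8]. Does not match given h = [2, -3, 3, -10].

Not verified. [2, 1, 4] * [1, -2] = [2, -3, 2, -8], which differs from [2, -3, 3, -10] at index 2.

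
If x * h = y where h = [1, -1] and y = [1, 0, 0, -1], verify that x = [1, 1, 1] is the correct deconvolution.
Forward-compute [1, 1, 1] * [1, -1]: y[0] = 1×1 = 1; y[1] = 1×-1 + 1×1 = 0; y[2] = 1×-1 + 1×1 = 0; y[3] = 1×-1 = -1 → [1, 0, 0, -1]. Matches given y = [1, 0, 0, -1], so verified.

Verified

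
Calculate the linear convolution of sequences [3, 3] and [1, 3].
y[0] = 3×1 = 3; y[1] = 3×3 + 3×1 = 12; y[2] = 3×3 = 9

[3, 12, 9]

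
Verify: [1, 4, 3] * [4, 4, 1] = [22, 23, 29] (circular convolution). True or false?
Recompute circular convolution of [1, 4, 3] and [4, 4, 1]: y[0] = 1×4 + 4×1 + 3×4 = 20; y[1] = 1×4 + 4×4 + 3×1 = 23; y[2] = 1×1 + 4×4 + 3×4 = 29 → [20, 23, 29]. Compare to given [22, 23, 29]: they differ at index 0: given 22, correct 20, so answer: No

No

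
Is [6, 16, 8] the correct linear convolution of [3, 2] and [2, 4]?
Recompute linear convolution of [3, 2] and [2, 4]: y[0] = 3×2 = 6; y[1] = 3×4 + 2×2 = 16; y[2] = 2×4 = 8 → [6, 16, 8]. Given [6, 16, 8] matches, so answer: Yes

Yes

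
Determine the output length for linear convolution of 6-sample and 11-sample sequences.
Linear/full convolution length: m + n - 1 = 6 + 11 - 1 = 16

16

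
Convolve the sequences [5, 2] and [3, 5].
y[0] = 5×3 = 15; y[1] = 5×5 + 2×3 = 31; y[2] = 2×5 = 10

[15, 31, 10]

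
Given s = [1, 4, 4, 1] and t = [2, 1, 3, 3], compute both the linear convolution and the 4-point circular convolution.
Linear: y_lin[0] = 1×2 = 2; y_lin[1] = 1×1 + 4×2 = 9; y_lin[2] = 1×3 + 4×1 + 4×2 = 15; y_lin[3] = 1×3 + 4×3 + 4×1 + 1×2 = 21; y_lin[4] = 4×3 + 4×3 + 1×1 = 25; y_lin[5] = 4×3 + 1×3 = 15; y_lin[6] = 1×3 = 3 → [2, 9, 15, 21, 25, 15, 3]. Circular (length 4): y[0] = 1×2 + 4×3 + 4×3 + 1×1 = 27; y[1] = 1×1 + 4×2 + 4×3 + 1×3 = 24; y[2] = 1×3 + 4×1 + 4×2 + 1×3 = 18; y[3] = 1×3 + 4×3 + 4×1 + 1×2 = 21 → [27, 24, 18, 21]

Linear: [2, 9, 15, 21, 25, 15, 3], Circular: [27, 24, 18, 21]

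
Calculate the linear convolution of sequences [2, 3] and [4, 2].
y[0] = 2×4 = 8; y[1] = 2×2 + 3×4 = 16; y[2] = 3×2 = 6

[8, 16, 6]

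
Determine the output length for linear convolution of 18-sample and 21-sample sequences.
Linear/full convolution length: m + n - 1 = 18 + 21 - 1 = 38

38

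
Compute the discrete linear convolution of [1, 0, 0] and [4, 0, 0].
y[0] = 1×4 = 4; y[1] = 1×0 + 0×4 = 0; y[2] = 1×0 + 0×0 + 0×4 = 0; y[3] = 0×0 + 0×0 = 0; y[4] = 0×0 = 0

[4, 0, 0, 0, 0]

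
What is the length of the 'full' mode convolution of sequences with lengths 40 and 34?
Linear/full convolution length: m + n - 1 = 40 + 34 - 1 = 73

73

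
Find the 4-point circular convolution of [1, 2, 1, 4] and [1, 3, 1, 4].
Use y[k] = Σ_j u[j]·v[(k-j) mod 4]. y[0] = 1×1 + 2×4 + 1×1 + 4×3 = 22; y[1] = 1×3 + 2×1 + 1×4 + 4×1 = 13; y[2] = 1×1 + 2×3 + 1×1 + 4×4 = 24; y[3] = 1×4 + 2×1 + 1×3 + 4×1 = 13. Result: [22, 13, 24, 13]

[22, 13, 24, 13]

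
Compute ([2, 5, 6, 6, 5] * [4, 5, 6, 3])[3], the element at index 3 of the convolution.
Use y[k] = Σ_i a[i]·b[k-i] at k=3. y[3] = 2×3 + 5×6 + 6×5 + 6×4 = 90

90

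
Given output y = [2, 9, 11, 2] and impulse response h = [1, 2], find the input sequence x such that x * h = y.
Deconvolve y=[2, 9, 11, 2] by h=[1, 2]. Since h[0]=1, solve forward: x[0] = y[0] / 1 = 2; x[1] = (y[1] - 2×2) / 1 = 5; x[2] = (y[2] - 5×2) / 1 = 1. So x = [2, 5, 1]. Check by forward convolution: y[0] = 2×1 = 2; y[1] = 2×2 + 5×1 = 9; y[2] = 5×2 + 1×1 = 11; y[3] = 1×2 = 2

[2, 5, 1]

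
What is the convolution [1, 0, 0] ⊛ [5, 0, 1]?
y[0] = 1×5 = 5; y[1] = 1×0 + 0×5 = 0; y[2] = 1×1 + 0×0 + 0×5 = 1; y[3] = 0×1 + 0×0 = 0; y[4] = 0×1 = 0

[5, 0, 1, 0, 0]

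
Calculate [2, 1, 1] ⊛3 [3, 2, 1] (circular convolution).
Use y[k] = Σ_j a[j]·b[(k-j) mod 3]. y[0] = 2×3 + 1×1 + 1×2 = 9; y[1] = 2×2 + 1×3 + 1×1 = 8; y[2] = 2×1 + 1×2 + 1×3 = 7. Result: [9, 8, 7]

[9, 8, 7]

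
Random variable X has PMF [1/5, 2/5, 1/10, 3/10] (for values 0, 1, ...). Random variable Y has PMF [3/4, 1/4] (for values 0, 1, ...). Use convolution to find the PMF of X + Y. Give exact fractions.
P(X+Y=k) = Σ_i P(X=i)·P(Y=k-i) — a convolution of [1/5, 2/5, 1/10, 3/10] and [3/4, 1/4]. P(X+Y=0) = (1/5)×(3/4) = 3/20; P(X+Y=1) = (1/5)×(1/4) + (2/5)×(3/4) = 1/20 + 3/10 = 7/20; P(X+Y=2) = (2/5)×(1/4) + (1/10)×(3/4) = 1/10 + 3/40 = 7/40; P(X+Y=3) = (1/10)×(1/4) + (3/10)×(3/4) = 1/40 + 9/40 = 1/4; P(X+Y=4) = (3/10)×(1/4) = 3/40. PMF: [3/20, 7/20, 7/40, 1/4, 3/40] (sums to 1 ✓)

[3/20, 7/20, 7/40, 1/4, 3/40]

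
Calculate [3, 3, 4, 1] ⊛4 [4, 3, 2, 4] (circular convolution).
Use y[k] = Σ_j u[j]·v[(k-j) mod 4]. y[0] = 3×4 + 3×4 + 4×2 + 1×3 = 35; y[1] = 3×3 + 3×4 + 4×4 + 1×2 = 39; y[2] = 3×2 + 3×3 + 4×4 + 1×4 = 35; y[3] = 3×4 + 3×2 + 4×3 + 1×4 = 34. Result: [35, 39, 35, 34]

[35, 39, 35, 34]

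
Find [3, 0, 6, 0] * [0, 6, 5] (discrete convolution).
y[0] = 3×0 = 0; y[1] = 3×6 + 0×0 = 18; y[2] = 3×5 + 0×6 + 6×0 = 15; y[3] = 0×5 + 6×6 + 0×0 = 36; y[4] = 6×5 + 0×6 = 30; y[5] = 0×5 = 0

[0, 18, 15, 36, 30, 0]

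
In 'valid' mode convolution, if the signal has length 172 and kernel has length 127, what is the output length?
'Valid' mode counts only positions where the kernel fully overlaps the signal: m - n + 1 = 172 - 127 + 1 = 46

46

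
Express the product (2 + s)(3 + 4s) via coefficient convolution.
Ascending coefficients: a = [2, 1], b = [3, 4]. c[0] = 2×3 = 6; c[1] = 2×4 + 1×3 = 11; c[2] = 1×4 = 4. Result coefficients: [6, 11, 4] → 6 + 11s + 4s^2

6 + 11s + 4s^2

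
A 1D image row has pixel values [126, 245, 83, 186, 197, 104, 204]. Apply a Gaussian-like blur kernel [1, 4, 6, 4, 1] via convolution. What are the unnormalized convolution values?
Convolve image row [126, 245, 83, 186, 197, 104, 204] with kernel [1, 4, 6, 4, 1]: y[0] = 126×1 = 126; y[1] = 126×4 + 245×1 = 749; y[2] = 126×6 + 245×4 + 83×1 = 1819; y[3] = 126×4 + 245×6 + 83×4 + 186×1 = 2492; y[4] = 126×1 + 245×4 + 83×6 + 186×4 + 197×1 = 2545; y[5] = 245×1 + 83×4 + 186×6 + 197×4 + 104×1 = 2585; y[6] = 83×1 + 186×4 + 197×6 + 104×4 + 204×1 = 2629; y[7] = 186×1 + 197×4 + 104×6 + 204×4 = 2414; y[8] = 197×1 + 104×4 + 204×6 = 1837; y[9] = 104×1 + 204×4 = 920; y[10] = 204×1 = 204 → [126, 749, 1819, 2492, 2545, 2585, 2629, 2414, 1837, 920, 204]. Normalization factor = sum(kernel) = 16.

[126, 749, 1819, 2492, 2545, 2585, 2629, 2414, 1837, 920, 204]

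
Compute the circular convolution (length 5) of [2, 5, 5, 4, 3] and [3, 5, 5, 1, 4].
Use y[k] = Σ_j s[j]·t[(k-j) mod 5]. y[0] = 2×3 + 5×4 + 5×1 + 4×5 + 3×5 = 66; y[1] = 2×5 + 5×3 + 5×4 + 4×1 + 3×5 = 64; y[2] = 2×5 + 5×5 + 5×3 + 4×4 + 3×1 = 69; y[3] = 2×1 + 5×5 + 5×5 + 4×3 + 3×4 = 76; y[4] = 2×4 + 5×1 + 5×5 + 4×5 + 3×3 = 67. Result: [66, 64, 69, 76, 67]

[66, 64, 69, 76, 67]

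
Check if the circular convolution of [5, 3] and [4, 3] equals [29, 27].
Recompute circular convolution of [5, 3] and [4, 3]: y[0] = 5×4 + 3×3 = 29; y[1] = 5×3 + 3×4 = 27 → [29, 27]. Given [29, 27] matches, so answer: Yes

Yes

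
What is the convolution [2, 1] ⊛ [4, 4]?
y[0] = 2×4 = 8; y[1] = 2×4 + 1×4 = 12; y[2] = 1×4 = 4

[8, 12, 4]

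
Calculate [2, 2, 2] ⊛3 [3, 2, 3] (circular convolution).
Use y[k] = Σ_j f[j]·g[(k-j) mod 3]. y[0] = 2×3 + 2×3 + 2×2 = 16; y[1] = 2×2 + 2×3 + 2×3 = 16; y[2] = 2×3 + 2×2 + 2×3 = 16. Result: [16, 16, 16]

[16, 16, 16]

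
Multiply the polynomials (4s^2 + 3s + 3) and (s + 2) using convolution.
Ascending coefficients: a = [3, 3, 4], b = [2, 1]. c[0] = 3×2 = 6; c[1] = 3×1 + 3×2 = 9; c[2] = 3×1 + 4×2 = 11; c[3] = 4×1 = 4. Result coefficients: [6, 9, 11, 4] → 4s^3 + 11s^2 + 9s + 6

4s^3 + 11s^2 + 9s + 6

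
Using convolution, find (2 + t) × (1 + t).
Ascending coefficients: a = [2, 1], b = [1, 1]. c[0] = 2×1 = 2; c[1] = 2×1 + 1×1 = 3; c[2] = 1×1 = 1. Result coefficients: [2, 3, 1] → 2 + 3t + t^2

2 + 3t + t^2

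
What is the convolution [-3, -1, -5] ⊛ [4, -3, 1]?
y[0] = -3×4 = -12; y[1] = -3×-3 + -1×4 = 5; y[2] = -3×1 + -1×-3 + -5×4 = -20; y[3] = -1×1 + -5×-3 = 14; y[4] = -5×1 = -5

[-12, 5, -20, 14, -5]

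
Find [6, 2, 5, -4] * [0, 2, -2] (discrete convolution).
y[0] = 6×0 = 0; y[1] = 6×2 + 2×0 = 12; y[2] = 6×-2 + 2×2 + 5×0 = -8; y[3] = 2×-2 + 5×2 + -4×0 = 6; y[4] = 5×-2 + -4×2 = -18; y[5] = -4×-2 = 8

[0, 12, -8, 6, -18, 8]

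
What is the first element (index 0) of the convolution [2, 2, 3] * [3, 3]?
Use y[k] = Σ_i a[i]·b[k-i] at k=0. y[0] = 2×3 = 6

6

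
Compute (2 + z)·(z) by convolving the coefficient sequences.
Ascending coefficients: a = [2, 1], b = [0, 1]. c[0] = 2×0 = 0; c[1] = 2×1 + 1×0 = 2; c[2] = 1×1 = 1. Result coefficients: [0, 2, 1] → 2z + z^2

2z + z^2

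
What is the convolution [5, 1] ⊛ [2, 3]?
y[0] = 5×2 = 10; y[1] = 5×3 + 1×2 = 17; y[2] = 1×3 = 3

[10, 17, 3]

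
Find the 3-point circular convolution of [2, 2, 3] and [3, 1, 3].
Use y[k] = Σ_j s[j]·t[(k-j) mod 3]. y[0] = 2×3 + 2×3 + 3×1 = 15; y[1] = 2×1 + 2×3 + 3×3 = 17; y[2] = 2×3 + 2×1 + 3×3 = 17. Result: [15, 17, 17]

[15, 17, 17]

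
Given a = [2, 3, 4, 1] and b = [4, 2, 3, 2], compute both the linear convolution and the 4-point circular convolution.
Linear: y_lin[0] = 2×4 = 8; y_lin[1] = 2×2 + 3×4 = 16; y_lin[2] = 2×3 + 3×2 + 4×4 = 28; y_lin[3] = 2×2 + 3×3 + 4×2 + 1×4 = 25; y_lin[4] = 3×2 + 4×3 + 1×2 = 20; y_lin[5] = 4×2 + 1×3 = 11; y_lin[6] = 1×2 = 2 → [8, 16, 28, 25, 20, 11, 2]. Circular (length 4): y[0] = 2×4 + 3×2 + 4×3 + 1×2 = 28; y[1] = 2×2 + 3×4 + 4×2 + 1×3 = 27; y[2] = 2×3 + 3×2 + 4×4 + 1×2 = 30; y[3] = 2×2 + 3×3 + 4×2 + 1×4 = 25 → [28, 27, 30, 25]

Linear: [8, 16, 28, 25, 20, 11, 2], Circular: [28, 27, 30, 25]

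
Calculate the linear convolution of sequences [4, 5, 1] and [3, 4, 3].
y[0] = 4×3 = 12; y[1] = 4×4 + 5×3 = 31; y[2] = 4×3 + 5×4 + 1×3 = 35; y[3] = 5×3 + 1×4 = 19; y[4] = 1×3 = 3

[12, 31, 35, 19, 3]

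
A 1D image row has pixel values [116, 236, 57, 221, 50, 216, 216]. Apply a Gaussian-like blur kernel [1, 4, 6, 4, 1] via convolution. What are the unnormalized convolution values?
Convolve image row [116, 236, 57, 221, 50, 216, 216] with kernel [1, 4, 6, 4, 1]: y[0] = 116×1 = 116; y[1] = 116×4 + 236×1 = 700; y[2] = 116×6 + 236×4 + 57×1 = 1697; y[3] = 116×4 + 236×6 + 57×4 + 221×1 = 2329; y[4] = 116×1 + 236×4 + 57×6 + 221×4 + 50×1 = 2336; y[5] = 236×1 + 57×4 + 221×6 + 50×4 + 216×1 = 2206; y[6] = 57×1 + 221×4 + 50×6 + 216×4 + 216×1 = 2321; y[7] = 221×1 + 50×4 + 216×6 + 216×4 = 2581; y[8] = 50×1 + 216×4 + 216×6 = 2210; y[9] = 216×1 + 216×4 = 1080; y[10] = 216×1 = 216 → [116, 700, 1697, 2329, 2336, 2206, 2321, 2581, 2210, 1080, 216]. Normalization factor = sum(kernel) = 16.

[116, 700, 1697, 2329, 2336, 2206, 2321, 2581, 2210, 1080, 216]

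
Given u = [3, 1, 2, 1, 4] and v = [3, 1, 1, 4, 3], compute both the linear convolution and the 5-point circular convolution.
Linear: y_lin[0] = 3×3 = 9; y_lin[1] = 3×1 + 1×3 = 6; y_lin[2] = 3×1 + 1×1 + 2×3 = 10; y_lin[3] = 3×4 + 1×1 + 2×1 + 1×3 = 18; y_lin[4] = 3×3 + 1×4 + 2×1 + 1×1 + 4×3 = 28; y_lin[5] = 1×3 + 2×4 + 1×1 + 4×1 = 16; y_lin[6] = 2×3 + 1×4 + 4×1 = 14; y_lin[7] = 1×3 + 4×4 = 19; y_lin[8] = 4×3 = 12 → [9, 6, 10, 18, 28, 16, 14, 19, 12]. Circular (length 5): y[0] = 3×3 + 1×3 + 2×4 + 1×1 + 4×1 = 25; y[1] = 3×1 + 1×3 + 2×3 + 1×4 + 4×1 = 20; y[2] = 3×1 + 1×1 + 2×3 + 1×3 + 4×4 = 29; y[3] = 3×4 + 1×1 + 2×1 + 1×3 + 4×3 = 30; y[4] = 3×3 + 1×4 + 2×1 + 1×1 + 4×3 = 28 → [25, 20, 29, 30, 28]

Linear: [9, 6, 10, 18, 28, 16, 14, 19, 12], Circular: [25, 20, 29, 30, 28]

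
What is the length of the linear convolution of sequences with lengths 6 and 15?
Linear/full convolution length: m + n - 1 = 6 + 15 - 1 = 20

20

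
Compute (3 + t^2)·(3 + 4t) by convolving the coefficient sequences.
Ascending coefficients: a = [3, 0, 1], b = [3, 4]. c[0] = 3×3 = 9; c[1] = 3×4 + 0×3 = 12; c[2] = 0×4 + 1×3 = 3; c[3] = 1×4 = 4. Result coefficients: [9, 12, 3, 4] → 9 + 12t + 3t^2 + 4t^3

9 + 12t + 3t^2 + 4t^3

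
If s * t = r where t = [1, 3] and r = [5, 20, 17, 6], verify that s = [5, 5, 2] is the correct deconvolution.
Forward-compute [5, 5, 2] * [1, 3]: r[0] = 5×1 = 5; r[1] = 5×3 + 5×1 = 20; r[2] = 5×3 + 2×1 = 17; r[3] = 2×3 = 6 → [5, 20, 17, 6]. Matches given r = [5, 20, 17, 6], so verified.

Verified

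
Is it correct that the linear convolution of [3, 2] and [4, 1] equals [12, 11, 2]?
Recompute linear convolution of [3, 2] and [4, 1]: y[0] = 3×4 = 12; y[1] = 3×1 + 2×4 = 11; y[2] = 2×1 = 2 → [12, 11, 2]. Given [12, 11, 2] matches, so answer: Yes

Yes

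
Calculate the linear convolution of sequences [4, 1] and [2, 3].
y[0] = 4×2 = 8; y[1] = 4×3 + 1×2 = 14; y[2] = 1×3 = 3

[8, 14, 3]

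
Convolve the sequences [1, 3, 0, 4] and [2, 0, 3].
y[0] = 1×2 = 2; y[1] = 1×0 + 3×2 = 6; y[2] = 1×3 + 3×0 + 0×2 = 3; y[3] = 3×3 + 0×0 + 4×2 = 17; y[4] = 0×3 + 4×0 = 0; y[5] = 4×3 = 12

[2, 6, 3, 17, 0, 12]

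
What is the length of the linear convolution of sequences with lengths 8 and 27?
Linear/full convolution length: m + n - 1 = 8 + 27 - 1 = 34

34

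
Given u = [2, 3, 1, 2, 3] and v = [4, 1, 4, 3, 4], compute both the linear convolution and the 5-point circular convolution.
Linear: y_lin[0] = 2×4 = 8; y_lin[1] = 2×1 + 3×4 = 14; y_lin[2] = 2×4 + 3×1 + 1×4 = 15; y_lin[3] = 2×3 + 3×4 + 1×1 + 2×4 = 27; y_lin[4] = 2×4 + 3×3 + 1×4 + 2×1 + 3×4 = 35; y_lin[5] = 3×4 + 1×3 + 2×4 + 3×1 = 26; y_lin[6] = 1×4 + 2×3 + 3×4 = 22; y_lin[7] = 2×4 + 3×3 = 17; y_lin[8] = 3×4 = 12 → [8, 14, 15, 27, 35, 26, 22, 17, 12]. Circular (length 5): y[0] = 2×4 + 3×4 + 1×3 + 2×4 + 3×1 = 34; y[1] = 2×1 + 3×4 + 1×4 + 2×3 + 3×4 = 36; y[2] = 2×4 + 3×1 + 1×4 + 2×4 + 3×3 = 32; y[3] = 2×3 + 3×4 + 1×1 + 2×4 + 3×4 = 39; y[4] = 2×4 + 3×3 + 1×4 + 2×1 + 3×4 = 35 → [34, 36, 32, 39, 35]

Linear: [8, 14, 15, 27, 35, 26, 22, 17, 12], Circular: [34, 36, 32, 39, 35]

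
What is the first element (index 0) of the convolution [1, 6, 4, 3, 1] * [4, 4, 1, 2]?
Use y[k] = Σ_i a[i]·b[k-i] at k=0. y[0] = 1×4 = 4

4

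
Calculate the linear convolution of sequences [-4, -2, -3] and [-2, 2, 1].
y[0] = -4×-2 = 8; y[1] = -4×2 + -2×-2 = -4; y[2] = -4×1 + -2×2 + -3×-2 = -2; y[3] = -2×1 + -3×2 = -8; y[4] = -3×1 = -3

[8, -4, -2, -8, -3]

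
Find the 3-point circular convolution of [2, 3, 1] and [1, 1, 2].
Use y[k] = Σ_j s[j]·t[(k-j) mod 3]. y[0] = 2×1 + 3×2 + 1×1 = 9; y[1] = 2×1 + 3×1 + 1×2 = 7; y[2] = 2×2 + 3×1 + 1×1 = 8. Result: [9, 7, 8]

[9, 7, 8]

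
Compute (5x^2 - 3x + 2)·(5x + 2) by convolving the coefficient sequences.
Ascending coefficients: a = [2, -3, 5], b = [2, 5]. c[0] = 2×2 = 4; c[1] = 2×5 + -3×2 = 4; c[2] = -3×5 + 5×2 = -5; c[3] = 5×5 = 25. Result coefficients: [4, 4, -5, 25] → 25x^3 - 5x^2 + 4x + 4

25x^3 - 5x^2 + 4x + 4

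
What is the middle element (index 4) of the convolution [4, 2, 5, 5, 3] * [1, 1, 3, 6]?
Use y[k] = Σ_i a[i]·b[k-i] at k=4. y[4] = 2×6 + 5×3 + 5×1 + 3×1 = 35

35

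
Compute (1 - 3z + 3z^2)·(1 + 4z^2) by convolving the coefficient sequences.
Ascending coefficients: a = [1, -3, 3], b = [1, 0, 4]. c[0] = 1×1 = 1; c[1] = 1×0 + -3×1 = -3; c[2] = 1×4 + -3×0 + 3×1 = 7; c[3] = -3×4 + 3×0 = -12; c[4] = 3×4 = 12. Result coefficients: [1, -3, 7, -12, 12] → 1 - 3z + 7z^2 - 12z^3 + 12z^4

1 - 3z + 7z^2 - 12z^3 + 12z^4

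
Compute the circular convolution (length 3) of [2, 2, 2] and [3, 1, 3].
Use y[k] = Σ_j s[j]·t[(k-j) mod 3]. y[0] = 2×3 + 2×3 + 2×1 = 14; y[1] = 2×1 + 2×3 + 2×3 = 14; y[2] = 2×3 + 2×1 + 2×3 = 14. Result: [14, 14, 14]

[14, 14, 14]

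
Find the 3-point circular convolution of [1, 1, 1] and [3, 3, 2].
Use y[k] = Σ_j u[j]·v[(k-j) mod 3]. y[0] = 1×3 + 1×2 + 1×3 = 8; y[1] = 1×3 + 1×3 + 1×2 = 8; y[2] = 1×2 + 1×3 + 1×3 = 8. Result: [8, 8, 8]

[8, 8, 8]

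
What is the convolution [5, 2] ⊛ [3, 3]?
y[0] = 5×3 = 15; y[1] = 5×3 + 2×3 = 21; y[2] = 2×3 = 6

[15, 21, 6]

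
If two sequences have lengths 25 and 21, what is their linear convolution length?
Linear/full convolution length: m + n - 1 = 25 + 21 - 1 = 45

45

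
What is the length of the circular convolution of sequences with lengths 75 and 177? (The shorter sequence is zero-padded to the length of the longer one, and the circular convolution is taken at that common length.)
Circular convolution (zero-padding the shorter input) has length max(m, n) = max(75, 177) = 177

177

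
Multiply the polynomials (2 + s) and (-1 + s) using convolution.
Ascending coefficients: a = [2, 1], b = [-1, 1]. c[0] = 2×-1 = -2; c[1] = 2×1 + 1×-1 = 1; c[2] = 1×1 = 1. Result coefficients: [-2, 1, 1] → -2 + s + s^2

-2 + s + s^2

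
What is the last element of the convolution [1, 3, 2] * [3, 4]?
Use y[k] = Σ_i a[i]·b[k-i] at k=3. y[3] = 2×4 = 8

8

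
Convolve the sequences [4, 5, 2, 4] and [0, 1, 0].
y[0] = 4×0 = 0; y[1] = 4×1 + 5×0 = 4; y[2] = 4×0 + 5×1 + 2×0 = 5; y[3] = 5×0 + 2×1 + 4×0 = 2; y[4] = 2×0 + 4×1 = 4; y[5] = 4×0 = 0

[0, 4, 5, 2, 4, 0]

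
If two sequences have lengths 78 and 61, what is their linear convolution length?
Linear/full convolution length: m + n - 1 = 78 + 61 - 1 = 138

138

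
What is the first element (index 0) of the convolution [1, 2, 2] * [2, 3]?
Use y[k] = Σ_i a[i]·b[k-i] at k=0. y[0] = 1×2 = 2

2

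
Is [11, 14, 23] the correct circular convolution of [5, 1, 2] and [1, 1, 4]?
Recompute circular convolution of [5, 1, 2] and [1, 1, 4]: y[0] = 5×1 + 1×4 + 2×1 = 11; y[1] = 5×1 + 1×1 + 2×4 = 14; y[2] = 5×4 + 1×1 + 2×1 = 23 → [11, 14, 23]. Given [11, 14, 23] matches, so answer: Yes

Yes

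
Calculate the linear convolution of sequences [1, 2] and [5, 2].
y[0] = 1×5 = 5; y[1] = 1×2 + 2×5 = 12; y[2] = 2×2 = 4

[5, 12, 4]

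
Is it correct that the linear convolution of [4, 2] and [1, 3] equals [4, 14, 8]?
Recompute linear convolution of [4, 2] and [1, 3]: y[0] = 4×1 = 4; y[1] = 4×3 + 2×1 = 14; y[2] = 2×3 = 6 → [4, 14, 6]. Compare to given [4, 14, 8]: they differ at index 2: given 8, correct 6, so answer: No

No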